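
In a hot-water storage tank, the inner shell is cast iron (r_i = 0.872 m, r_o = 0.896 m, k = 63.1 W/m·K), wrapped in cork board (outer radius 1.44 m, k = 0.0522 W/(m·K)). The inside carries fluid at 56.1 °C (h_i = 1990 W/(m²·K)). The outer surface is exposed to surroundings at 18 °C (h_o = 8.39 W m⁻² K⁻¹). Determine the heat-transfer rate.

Q = 58.8 W

Resistance network (inner→outer):
  R_conv,in = 1/(4πr²h) = 1/(4π·0.872²·1990) = 5.259×10^-5 K/W
  R_cast iron = (1/0.872 − 1/0.896)/(4πk) = 0.03072/(4π·63.1) = 3.874×10^-5 K/W
  R_cork board = (1/0.896 − 1/1.44)/(4πk) = 0.4216/(4π·0.0522) = 0.6428 K/W
  R_conv,out = 1/(4πr²h) = 1/(4π·1.44²·8.39) = 0.004574 K/W
ΣR = 5.259×10^-5 + 3.874×10^-5 + 0.6428 + 0.004574 = 0.6475 K/W
Q = ΔT/ΣR = (56.1 °C − 18 °C)/0.6475 = 58.8 W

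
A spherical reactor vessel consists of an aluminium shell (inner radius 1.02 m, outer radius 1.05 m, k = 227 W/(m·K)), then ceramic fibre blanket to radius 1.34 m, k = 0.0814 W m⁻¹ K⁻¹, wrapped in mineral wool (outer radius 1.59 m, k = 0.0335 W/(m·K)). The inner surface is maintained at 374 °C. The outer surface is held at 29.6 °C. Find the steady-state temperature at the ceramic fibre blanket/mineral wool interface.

Treat each layer as a resistance in series:
  R_aluminium = (1/1.02 − 1/1.05)/(4πk) = 0.02801/(4π·227) = 9.820×10^-6 K/W
  R_ceramic fibre blanket = (1/1.05 − 1/1.34)/(4πk) = 0.2061/(4π·0.0814) = 0.2015 K/W
  R_mineral wool = (1/1.34 − 1/1.59)/(4πk) = 0.1173/(4π·0.0335) = 0.2787 K/W
ΣR = 9.820×10^-6 + 0.2015 + 0.2787 = 0.4802 K/W
Q = ΔT/ΣR = (374 °C − 29.6 °C)/0.4802 = 717.2 W
From the inner boundary to the ceramic fibre blanket/mineral wool interface, ΣR_partial = 0.2015 K/W.
T_interface = T_in − Q·ΣR_partial = 374 °C − (717.2)(0.2015) = 229 °C

T = 229 °C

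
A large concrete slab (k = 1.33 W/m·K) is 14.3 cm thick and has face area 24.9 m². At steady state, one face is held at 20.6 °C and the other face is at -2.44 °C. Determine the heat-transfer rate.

Q = kA·ΔT/L = 1.33 × 24.9 × |20.6 °C − -2.44 °C| / 0.143 = 5340 W

Q = 5.34 kW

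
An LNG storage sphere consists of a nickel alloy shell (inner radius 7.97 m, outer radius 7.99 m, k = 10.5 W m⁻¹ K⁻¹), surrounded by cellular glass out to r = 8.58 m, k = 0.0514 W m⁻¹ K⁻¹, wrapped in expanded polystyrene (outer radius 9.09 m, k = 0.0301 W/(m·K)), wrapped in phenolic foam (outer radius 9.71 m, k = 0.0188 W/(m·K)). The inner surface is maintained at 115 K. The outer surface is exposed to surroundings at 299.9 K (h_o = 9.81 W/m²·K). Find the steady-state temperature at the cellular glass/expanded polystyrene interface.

T = 156 K

Treat each layer as a resistance in series:
  R_nickel alloy = (1/7.97 − 1/7.99)/(4πk) = 3.141×10^-4/(4π·10.5) = 2.380×10^-6 K/W
  R_cellular glass = (1/7.99 − 1/8.58)/(4πk) = 0.008606/(4π·0.0514) = 0.01332 K/W
  R_expanded polystyrene = (1/8.58 − 1/9.09)/(4πk) = 0.006539/(4π·0.0301) = 0.01729 K/W
  R_phenolic foam = (1/9.09 − 1/9.71)/(4πk) = 0.007024/(4π·0.0188) = 0.02973 K/W
  R_conv,out = 1/(4πr²h) = 1/(4π·9.71²·9.81) = 8.604×10^-5 K/W
ΣR = 2.380×10^-6 + 0.01332 + 0.01729 + 0.02973 + 8.604×10^-5 = 0.06043 K/W
Q = ΔT/ΣR = (115 K − 299.9 K)/0.06043 = -3060 W
From the inner boundary to the cellular glass/expanded polystyrene interface, ΣR_partial = 0.01332 K/W.
T_interface = T_in − Q·ΣR_partial = 115 K − (-3060)(0.01332) = 156 K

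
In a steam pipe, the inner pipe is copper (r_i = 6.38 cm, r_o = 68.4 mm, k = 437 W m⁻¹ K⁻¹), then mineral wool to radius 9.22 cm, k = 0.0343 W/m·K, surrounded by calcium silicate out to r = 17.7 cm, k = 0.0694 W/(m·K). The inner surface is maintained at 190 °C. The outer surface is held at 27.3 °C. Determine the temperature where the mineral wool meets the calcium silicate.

Treat each layer as a resistance in series:
  R'_copper = ln(0.0684/0.0638)/(2πk) = 0.06962/(2π·437) = 2.536×10^-5 m·K/W
  R'_mineral wool = ln(0.0922/0.0684)/(2πk) = 0.2986/(2π·0.0343) = 1.385 m·K/W
  R'_calcium silicate = ln(0.177/0.0922)/(2πk) = 0.6522/(2π·0.0694) = 1.496 m·K/W
ΣR = 2.536×10^-5 + 1.385 + 1.496 = 2.881 m·K/W
Q' = ΔT/ΣR = (190 °C − 27.3 °C)/2.881 = 56.47 W/m
From the inner boundary to the mineral wool/calcium silicate interface, ΣR_partial = 1.385 m·K/W.
T_interface = T_in − Q'·ΣR_partial = 190 °C − (56.47)(1.385) = 112 °C

T = 112 °C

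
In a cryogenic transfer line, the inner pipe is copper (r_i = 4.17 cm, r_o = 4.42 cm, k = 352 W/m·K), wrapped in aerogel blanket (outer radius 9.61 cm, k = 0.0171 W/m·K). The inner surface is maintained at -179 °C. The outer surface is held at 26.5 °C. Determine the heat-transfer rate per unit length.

Q' = 28.4 W/m

Resistance network (inner→outer):
  R'_copper = ln(0.0442/0.0417)/(2πk) = 0.05822/(2π·352) = 2.633×10^-5 m·K/W
  R'_aerogel blanket = ln(0.0961/0.0442)/(2πk) = 0.7767/(2π·0.0171) = 7.229 m·K/W
ΣR = 2.633×10^-5 + 7.229 = 7.229 m·K/W
Q' = ΔT/ΣR = (-179 °C − 26.5 °C)/7.229 = -28.4 W/m
(Negative Q' ⇒ heat flows inward; heat gain = 28.4 W/m.)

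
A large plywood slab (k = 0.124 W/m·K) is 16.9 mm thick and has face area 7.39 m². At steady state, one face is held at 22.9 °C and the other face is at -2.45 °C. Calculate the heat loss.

Q = 1370 W

Q = kA·ΔT/L = 0.124 × 7.39 × |22.9 °C − -2.45 °C| / 0.0169 = 1370 W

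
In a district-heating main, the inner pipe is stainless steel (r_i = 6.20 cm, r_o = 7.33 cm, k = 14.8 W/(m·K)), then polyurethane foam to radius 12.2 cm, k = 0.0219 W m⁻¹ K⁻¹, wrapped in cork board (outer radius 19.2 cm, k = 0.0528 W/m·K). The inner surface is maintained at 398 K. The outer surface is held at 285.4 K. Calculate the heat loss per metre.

Q' = 22.2 W/m

Treat each layer as a resistance in series:
  R'_stainless steel = ln(0.0733/0.0620)/(2πk) = 0.1674/(2π·14.8) = 0.001800 m·K/W
  R'_polyurethane foam = ln(0.122/0.0733)/(2πk) = 0.5095/(2π·0.0219) = 3.702 m·K/W
  R'_cork board = ln(0.192/0.122)/(2πk) = 0.4535/(2π·0.0528) = 1.367 m·K/W
ΣR = 0.001800 + 3.702 + 1.367 = 5.071 m·K/W
Q' = ΔT/ΣR = (398 K − 285.4 K)/5.071 = 22.2 W/m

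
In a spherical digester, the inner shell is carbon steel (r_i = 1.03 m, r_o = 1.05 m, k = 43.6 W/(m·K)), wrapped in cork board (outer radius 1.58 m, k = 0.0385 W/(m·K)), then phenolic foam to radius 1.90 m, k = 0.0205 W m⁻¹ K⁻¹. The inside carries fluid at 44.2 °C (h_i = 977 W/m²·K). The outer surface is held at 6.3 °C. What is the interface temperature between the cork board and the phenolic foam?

Treat each layer as a resistance in series:
  R_conv,in = 1/(4πr²h) = 1/(4π·1.03²·977) = 7.678×10^-5 K/W
  R_carbon steel = (1/1.03 − 1/1.05)/(4πk) = 0.01849/(4π·43.6) = 3.375×10^-5 K/W
  R_cork board = (1/1.05 − 1/1.58)/(4πk) = 0.3195/(4π·0.0385) = 0.6603 K/W
  R_phenolic foam = (1/1.58 − 1/1.90)/(4πk) = 0.1066/(4π·0.0205) = 0.4138 K/W
ΣR = 7.678×10^-5 + 3.375×10^-5 + 0.6603 + 0.4138 = 1.074 K/W
Q = ΔT/ΣR = (44.2 °C − 6.3 °C)/1.074 = 35.29 W
From the inner boundary to the cork board/phenolic foam interface, ΣR_partial = 0.6604 K/W.
T_interface = T_in − Q·ΣR_partial = 44.2 °C − (35.29)(0.6604) = 20.9 °C

T = 20.9 °C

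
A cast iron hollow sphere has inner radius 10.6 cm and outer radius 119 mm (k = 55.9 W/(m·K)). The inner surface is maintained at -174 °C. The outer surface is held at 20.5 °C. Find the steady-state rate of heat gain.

Q = 4πk·ΔT/(1/r₁ − 1/r₂) = 4π × 55.9 × 194.5 / (1/0.106 − 1/0.119) = 1.33×10^5 W

Q = 133 kW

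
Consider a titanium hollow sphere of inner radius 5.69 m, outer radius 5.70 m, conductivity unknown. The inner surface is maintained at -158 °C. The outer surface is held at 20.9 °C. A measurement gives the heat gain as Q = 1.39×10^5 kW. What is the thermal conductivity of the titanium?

k = 19.1 W/m·K

ΣR = ΔT/Q = |-158 − 20.9|/1.39×10^8 = 1.287×10^-6 K/W
(1/r₁−1/r₂)/(4πk) = 1.287×10^-6 ⇒ k = 3.083×10^-4/(4π·1.287×10^-6) = 19.1 W/m·K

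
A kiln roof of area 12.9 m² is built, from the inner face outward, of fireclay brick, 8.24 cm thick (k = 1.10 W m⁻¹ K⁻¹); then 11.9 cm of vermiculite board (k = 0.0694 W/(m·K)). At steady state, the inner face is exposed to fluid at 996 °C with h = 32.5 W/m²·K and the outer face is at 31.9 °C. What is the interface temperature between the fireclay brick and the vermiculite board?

Series thermal resistances, inner to outer:
  R_conv,in = 1/(hA) = 1/(32.5·12.9) = 0.002385 K/W
  R_fireclay brick = L/(kA) = 0.0824/(1.10·12.9) = 0.005807 K/W
  R_vermiculite board = L/(kA) = 0.119/(0.0694·12.9) = 0.1329 K/W
ΣR = 0.002385 + 0.005807 + 0.1329 = 0.1411 K/W
Q = ΔT/ΣR = (996 °C − 31.9 °C)/0.1411 = 6833 W
From the inner boundary to the fireclay brick/vermiculite board interface, ΣR_partial = 0.008192 K/W.
T_interface = T_in − Q·ΣR_partial = 996 °C − (6833)(0.008192) = 940 °C

T = 940 °C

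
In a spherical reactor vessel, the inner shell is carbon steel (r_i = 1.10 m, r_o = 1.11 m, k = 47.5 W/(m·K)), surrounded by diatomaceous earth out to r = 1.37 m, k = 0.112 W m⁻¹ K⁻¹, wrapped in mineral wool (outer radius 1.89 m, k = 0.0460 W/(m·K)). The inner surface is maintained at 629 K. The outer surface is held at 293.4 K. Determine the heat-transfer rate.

Resistance network (inner→outer):
  R_carbon steel = (1/1.10 − 1/1.11)/(4πk) = 0.008190/(4π·47.5) = 1.372×10^-5 K/W
  R_diatomaceous earth = (1/1.11 − 1/1.37)/(4πk) = 0.1710/(4π·0.112) = 0.1215 K/W
  R_mineral wool = (1/1.37 − 1/1.89)/(4πk) = 0.2008/(4π·0.0460) = 0.3474 K/W
ΣR = 1.372×10^-5 + 0.1215 + 0.3474 = 0.4689 K/W
Q = ΔT/ΣR = (629 K − 293.4 K)/0.4689 = 716 W

Q = 716 W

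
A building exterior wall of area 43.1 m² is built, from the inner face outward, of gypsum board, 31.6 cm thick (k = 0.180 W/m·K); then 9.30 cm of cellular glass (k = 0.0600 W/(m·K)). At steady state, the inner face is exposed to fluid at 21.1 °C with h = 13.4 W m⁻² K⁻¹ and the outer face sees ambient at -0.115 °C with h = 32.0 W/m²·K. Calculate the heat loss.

Treat each layer as a resistance in series:
  R_conv,in = 1/(hA) = 1/(13.4·43.1) = 0.001731 K/W
  R_gypsum board = L/(kA) = 0.316/(0.180·43.1) = 0.04073 K/W
  R_cellular glass = L/(kA) = 0.0930/(0.0600·43.1) = 0.03596 K/W
  R_conv,out = 1/(hA) = 1/(32.0·43.1) = 7.251×10^-4 K/W
ΣR = 0.001731 + 0.04073 + 0.03596 + 7.251×10^-4 = 0.07915 K/W
Q = ΔT/ΣR = (21.1 °C − -0.115 °C)/0.07915 = 268 W

Q = 268 W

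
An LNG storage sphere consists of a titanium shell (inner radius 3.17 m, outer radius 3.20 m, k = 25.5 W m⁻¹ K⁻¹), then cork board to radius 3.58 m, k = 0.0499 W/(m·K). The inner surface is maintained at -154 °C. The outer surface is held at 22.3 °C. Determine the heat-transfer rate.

Q = 3330 W

Resistance network (inner→outer):
  R_titanium = (1/3.17 − 1/3.20)/(4πk) = 0.002957/(4π·25.5) = 9.229×10^-6 K/W
  R_cork board = (1/3.20 − 1/3.58)/(4πk) = 0.03317/(4π·0.0499) = 0.05290 K/W
ΣR = 9.229×10^-6 + 0.05290 = 0.05291 K/W
Q = ΔT/ΣR = (-154 °C − 22.3 °C)/0.05291 = -3330 W
(Negative Q ⇒ heat flows inward; heat gain = 3330 W.)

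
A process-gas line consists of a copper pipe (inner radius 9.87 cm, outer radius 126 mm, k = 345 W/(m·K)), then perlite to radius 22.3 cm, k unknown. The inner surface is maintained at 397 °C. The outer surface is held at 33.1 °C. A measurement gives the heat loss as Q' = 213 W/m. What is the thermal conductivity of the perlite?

k = 0.0532 W/m·K

ΣR = ΔT/Q' = |397 − 33.1|/213 = 1.708 m·K/W
Known resistances:
  R'_copper = ln(0.126/0.0987)/(2πk) = 0.2442/(2π·345) = 1.127×10^-4 m·K/W
R_perlite = ΣR − ΣR_known = 1.708 − 1.127×10^-4 = 1.708 m·K/W
ln(r₂/r₁)/(2πk) = 1.708 ⇒ k = 0.5709/(2π·1.708) = 0.0532 W/m·K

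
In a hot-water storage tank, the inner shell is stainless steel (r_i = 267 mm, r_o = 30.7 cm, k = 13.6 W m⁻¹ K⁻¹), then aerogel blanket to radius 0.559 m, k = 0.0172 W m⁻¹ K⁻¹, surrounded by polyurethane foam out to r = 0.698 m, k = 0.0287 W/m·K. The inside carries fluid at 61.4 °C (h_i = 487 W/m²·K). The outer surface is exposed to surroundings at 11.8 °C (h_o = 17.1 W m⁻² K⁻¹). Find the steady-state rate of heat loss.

Resistance network (inner→outer):
  R_conv,in = 1/(4πr²h) = 1/(4π·0.267²·487) = 0.002292 K/W
  R_stainless steel = (1/0.267 − 1/0.307)/(4πk) = 0.4880/(4π·13.6) = 0.002855 K/W
  R_aerogel blanket = (1/0.307 − 1/0.559)/(4πk) = 1.468/(4π·0.0172) = 6.794 K/W
  R_polyurethane foam = (1/0.559 − 1/0.698)/(4πk) = 0.3562/(4π·0.0287) = 0.9878 K/W
  R_conv,out = 1/(4πr²h) = 1/(4π·0.698²·17.1) = 0.009552 K/W
ΣR = 0.002292 + 0.002855 + 6.794 + 0.9878 + 0.009552 = 7.796 K/W
Q = ΔT/ΣR = (61.4 °C − 11.8 °C)/7.796 = 6.36 W

Q = 6.36 W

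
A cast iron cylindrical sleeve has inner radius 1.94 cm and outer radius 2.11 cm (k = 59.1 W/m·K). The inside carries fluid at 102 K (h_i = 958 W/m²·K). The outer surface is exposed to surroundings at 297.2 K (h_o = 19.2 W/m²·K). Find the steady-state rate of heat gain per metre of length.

Q' = 486 W/m

Series thermal resistances, inner to outer:
  R'_conv,in = 1/(2πr h) = 1/(2π·0.0194·958) = 0.008564 m·K/W
  R'_cast iron = ln(0.0211/0.0194)/(2πk) = 0.08400/(2π·59.1) = 2.262×10^-4 m·K/W
  R'_conv,out = 1/(2πr h) = 1/(2π·0.0211·19.2) = 0.3929 m·K/W
ΣR = 0.008564 + 2.262×10^-4 + 0.3929 = 0.4017 m·K/W
Q' = ΔT/ΣR = (102 K − 297.2 K)/0.4017 = -486 W/m
(Negative Q' ⇒ heat flows inward; heat gain = 486 W/m.)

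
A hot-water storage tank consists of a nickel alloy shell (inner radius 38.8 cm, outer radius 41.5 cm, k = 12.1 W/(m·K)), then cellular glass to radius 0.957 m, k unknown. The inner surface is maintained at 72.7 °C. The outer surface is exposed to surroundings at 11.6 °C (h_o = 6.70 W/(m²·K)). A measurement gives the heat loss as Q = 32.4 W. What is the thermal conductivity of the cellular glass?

ΣR = ΔT/Q = |72.7 − 11.6|/32.4 = 1.886 K/W
Known resistances:
  R_nickel alloy = (1/0.388 − 1/0.415)/(4πk) = 0.1677/(4π·12.1) = 0.001103 K/W
  R_conv,out = 1/(4πr²h) = 1/(4π·0.957²·6.70) = 0.01297 K/W
R_cellular glass = ΣR − ΣR_known = 1.886 − 0.01407 = 1.872 K/W
(1/r₁−1/r₂)/(4πk) = 1.872 ⇒ k = 1.365/(4π·1.872) = 0.0580 W/m·K

k = 0.0580 W/m·K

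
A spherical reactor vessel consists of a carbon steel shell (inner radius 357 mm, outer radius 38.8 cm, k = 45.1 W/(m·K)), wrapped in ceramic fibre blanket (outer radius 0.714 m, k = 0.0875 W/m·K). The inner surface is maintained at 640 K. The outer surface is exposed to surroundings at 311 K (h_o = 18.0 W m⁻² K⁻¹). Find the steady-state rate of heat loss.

Q = 305 W

Treat each layer as a resistance in series:
  R_carbon steel = (1/0.357 − 1/0.388)/(4πk) = 0.2238/(4π·45.1) = 3.949×10^-4 K/W
  R_ceramic fibre blanket = (1/0.388 − 1/0.714)/(4πk) = 1.177/(4π·0.0875) = 1.070 K/W
  R_conv,out = 1/(4πr²h) = 1/(4π·0.714²·18.0) = 0.008672 K/W
ΣR = 3.949×10^-4 + 1.070 + 0.008672 = 1.079 K/W
Q = ΔT/ΣR = (640 K − 311 K)/1.079 = 305 W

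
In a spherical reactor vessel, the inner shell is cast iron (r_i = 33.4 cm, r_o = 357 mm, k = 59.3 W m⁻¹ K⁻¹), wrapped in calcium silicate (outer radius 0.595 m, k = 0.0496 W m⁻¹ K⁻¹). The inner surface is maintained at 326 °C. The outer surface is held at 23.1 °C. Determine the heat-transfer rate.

Treat each layer as a resistance in series:
  R_cast iron = (1/0.334 − 1/0.357)/(4πk) = 0.1929/(4π·59.3) = 2.589×10^-4 K/W
  R_calcium silicate = (1/0.357 − 1/0.595)/(4πk) = 1.120/(4π·0.0496) = 1.798 K/W
ΣR = 2.589×10^-4 + 1.798 = 1.798 K/W
Q = ΔT/ΣR = (326 °C − 23.1 °C)/1.798 = 168 W

Q = 168 W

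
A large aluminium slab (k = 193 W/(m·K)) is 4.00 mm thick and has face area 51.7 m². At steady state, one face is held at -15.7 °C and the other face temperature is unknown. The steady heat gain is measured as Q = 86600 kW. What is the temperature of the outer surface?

T_out = 19.0 °C

Series resistances:
  R_aluminium = L/(kA) = 0.00400/(193·51.7) = 4.009×10^-7 K/W
ΣR = 4.009×10^-7 K/W
ΔT = Q·ΣR = 8.66×10^7 × 4.009×10^-7 = 34.72 K
Heat flows inward, so T_out = T_in + ΔT = -15.7 + 34.72 = 19.0 °C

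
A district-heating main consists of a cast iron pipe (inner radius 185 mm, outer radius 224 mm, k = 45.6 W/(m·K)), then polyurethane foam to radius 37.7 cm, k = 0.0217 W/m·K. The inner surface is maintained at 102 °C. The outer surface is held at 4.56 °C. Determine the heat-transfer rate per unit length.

Treat each layer as a resistance in series:
  R'_cast iron = ln(0.224/0.185)/(2πk) = 0.1913/(2π·45.6) = 6.676×10^-4 m·K/W
  R'_polyurethane foam = ln(0.377/0.224)/(2πk) = 0.5206/(2π·0.0217) = 3.818 m·K/W
ΣR = 6.676×10^-4 + 3.818 = 3.819 m·K/W
Q' = ΔT/ΣR = (102 °C − 4.56 °C)/3.819 = 25.5 W/m

Q' = 25.5 W/m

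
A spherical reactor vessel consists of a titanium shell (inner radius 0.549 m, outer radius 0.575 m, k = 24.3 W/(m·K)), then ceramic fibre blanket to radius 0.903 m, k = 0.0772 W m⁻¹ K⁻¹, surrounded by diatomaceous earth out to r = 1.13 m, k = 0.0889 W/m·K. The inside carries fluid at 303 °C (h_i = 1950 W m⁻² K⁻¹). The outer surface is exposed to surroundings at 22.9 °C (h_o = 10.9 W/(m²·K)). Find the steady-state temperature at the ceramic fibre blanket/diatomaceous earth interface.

T = 89.9 °C

Resistance network (inner→outer):
  R_conv,in = 1/(4πr²h) = 1/(4π·0.549²·1950) = 1.354×10^-4 K/W
  R_titanium = (1/0.549 − 1/0.575)/(4πk) = 0.08236/(4π·24.3) = 2.697×10^-4 K/W
  R_ceramic fibre blanket = (1/0.575 − 1/0.903)/(4πk) = 0.6317/(4π·0.0772) = 0.6512 K/W
  R_diatomaceous earth = (1/0.903 − 1/1.13)/(4πk) = 0.2225/(4π·0.0889) = 0.1991 K/W
  R_conv,out = 1/(4πr²h) = 1/(4π·1.13²·10.9) = 0.005718 K/W
ΣR = 1.354×10^-4 + 2.697×10^-4 + 0.6512 + 0.1991 + 0.005718 = 0.8564 K/W
Q = ΔT/ΣR = (303 °C − 22.9 °C)/0.8564 = 327.1 W
From the inner boundary to the ceramic fibre blanket/diatomaceous earth interface, ΣR_partial = 0.6516 K/W.
T_interface = T_in − Q·ΣR_partial = 303 °C − (327.1)(0.6516) = 89.9 °C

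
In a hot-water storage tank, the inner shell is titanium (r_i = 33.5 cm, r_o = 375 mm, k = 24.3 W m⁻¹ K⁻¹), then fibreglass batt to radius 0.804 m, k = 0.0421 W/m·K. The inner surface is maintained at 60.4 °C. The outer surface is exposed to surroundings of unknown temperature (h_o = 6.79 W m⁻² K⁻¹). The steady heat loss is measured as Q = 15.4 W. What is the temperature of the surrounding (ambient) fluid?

T_out = 18.7 °C

Sum the resistances:
  R_titanium = (1/0.335 − 1/0.375)/(4πk) = 0.3184/(4π·24.3) = 0.001043 K/W
  R_fibreglass batt = (1/0.375 − 1/0.804)/(4πk) = 1.423/(4π·0.0421) = 2.690 K/W
  R_conv,out = 1/(4πr²h) = 1/(4π·0.804²·6.79) = 0.01813 K/W
ΣR = 2.709 K/W
ΔT = Q·ΣR = 15.4 × 2.709 = 41.72 K
Heat flows outward, so T_out = T_in − ΔT = 60.4 − 41.72 = 18.7 °C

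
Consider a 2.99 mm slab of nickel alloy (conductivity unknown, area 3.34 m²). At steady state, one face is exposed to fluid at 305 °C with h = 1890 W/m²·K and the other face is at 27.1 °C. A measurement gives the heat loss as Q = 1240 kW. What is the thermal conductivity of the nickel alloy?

k = 13.6 W/m·K

ΣR = ΔT/Q = |305 − 27.1|/1.24×10^6 = 2.241×10^-4 K/W
Known resistances:
  R_conv,in = 1/(hA) = 1/(1890·3.34) = 1.584×10^-4 K/W
R_nickel alloy = ΣR − ΣR_known = 2.241×10^-4 − 1.584×10^-4 = 6.570×10^-5 K/W
L/(kA) = 6.570×10^-5 ⇒ k = 0.00299/(6.570×10^-5·3.34) = 13.6 W/m·K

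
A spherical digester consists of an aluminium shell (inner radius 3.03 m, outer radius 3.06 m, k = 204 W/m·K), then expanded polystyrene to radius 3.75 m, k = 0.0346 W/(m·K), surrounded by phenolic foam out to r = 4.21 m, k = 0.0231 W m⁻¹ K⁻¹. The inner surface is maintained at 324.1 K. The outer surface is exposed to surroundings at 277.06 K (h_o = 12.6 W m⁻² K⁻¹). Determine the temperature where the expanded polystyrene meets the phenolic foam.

T = 296.9 K

Treat each layer as a resistance in series:
  R_aluminium = (1/3.03 − 1/3.06)/(4πk) = 0.003236/(4π·204) = 1.262×10^-6 K/W
  R_expanded polystyrene = (1/3.06 − 1/3.75)/(4πk) = 0.06013/(4π·0.0346) = 0.1383 K/W
  R_phenolic foam = (1/3.75 − 1/4.21)/(4πk) = 0.02914/(4π·0.0231) = 0.1004 K/W
  R_conv,out = 1/(4πr²h) = 1/(4π·4.21²·12.6) = 3.563×10^-4 K/W
ΣR = 1.262×10^-6 + 0.1383 + 0.1004 + 3.563×10^-4 = 0.2391 K/W
Q = ΔT/ΣR = (324.1 K − 277.06 K)/0.2391 = 196.7 W
From the inner boundary to the expanded polystyrene/phenolic foam interface, ΣR_partial = 0.1383 K/W.
T_interface = T_in − Q·ΣR_partial = 324.1 K − (196.7)(0.1383) = 296.9 K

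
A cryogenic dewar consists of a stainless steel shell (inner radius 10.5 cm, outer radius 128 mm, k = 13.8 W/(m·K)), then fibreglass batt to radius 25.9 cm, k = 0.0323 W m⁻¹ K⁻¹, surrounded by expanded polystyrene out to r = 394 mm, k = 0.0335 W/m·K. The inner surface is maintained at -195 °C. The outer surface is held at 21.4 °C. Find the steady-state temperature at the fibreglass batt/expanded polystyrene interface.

T = -31.4 °C

Resistance network (inner→outer):
  R_stainless steel = (1/0.105 − 1/0.128)/(4πk) = 1.711/(4π·13.8) = 0.009868 K/W
  R_fibreglass batt = (1/0.128 − 1/0.259)/(4πk) = 3.951/(4π·0.0323) = 9.735 K/W
  R_expanded polystyrene = (1/0.259 − 1/0.394)/(4πk) = 1.323/(4π·0.0335) = 3.143 K/W
ΣR = 0.009868 + 9.735 + 3.143 = 12.89 K/W
Q = ΔT/ΣR = (-195 °C − 21.4 °C)/12.89 = -16.79 W
From the inner boundary to the fibreglass batt/expanded polystyrene interface, ΣR_partial = 9.745 K/W.
T_interface = T_in − Q·ΣR_partial = -195 °C − (-16.79)(9.745) = -31.4 °C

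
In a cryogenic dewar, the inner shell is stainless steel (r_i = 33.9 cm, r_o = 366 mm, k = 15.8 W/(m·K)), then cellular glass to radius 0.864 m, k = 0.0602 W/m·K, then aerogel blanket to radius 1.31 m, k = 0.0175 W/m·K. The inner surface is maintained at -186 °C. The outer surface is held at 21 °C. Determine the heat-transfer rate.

Q = 53.4 W

Resistance network (inner→outer):
  R_stainless steel = (1/0.339 − 1/0.366)/(4πk) = 0.2176/(4π·15.8) = 0.001096 K/W
  R_cellular glass = (1/0.366 − 1/0.864)/(4πk) = 1.575/(4π·0.0602) = 2.082 K/W
  R_aerogel blanket = (1/0.864 − 1/1.31)/(4πk) = 0.3940/(4π·0.0175) = 1.792 K/W
ΣR = 0.001096 + 2.082 + 1.792 = 3.875 K/W
Q = ΔT/ΣR = (-186 °C − 21 °C)/3.875 = -53.4 W
(Negative Q ⇒ heat flows inward; heat gain = 53.4 W.)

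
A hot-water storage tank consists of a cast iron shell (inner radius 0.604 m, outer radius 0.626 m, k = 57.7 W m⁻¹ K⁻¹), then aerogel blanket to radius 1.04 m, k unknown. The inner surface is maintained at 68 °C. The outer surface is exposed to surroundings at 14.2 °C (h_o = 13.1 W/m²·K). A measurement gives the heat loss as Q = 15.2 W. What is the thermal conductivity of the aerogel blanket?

ΣR = ΔT/Q = |68 − 14.2|/15.2 = 3.539 K/W
Known resistances:
  R_cast iron = (1/0.604 − 1/0.626)/(4πk) = 0.05819/(4π·57.7) = 8.025×10^-5 K/W
  R_conv,out = 1/(4πr²h) = 1/(4π·1.04²·13.1) = 0.005616 K/W
R_aerogel blanket = ΣR − ΣR_known = 3.539 − 0.005696 = 3.533 K/W
(1/r₁−1/r₂)/(4πk) = 3.533 ⇒ k = 0.6359/(4π·3.533) = 0.0143 W/m·K

k = 0.0143 W/m·K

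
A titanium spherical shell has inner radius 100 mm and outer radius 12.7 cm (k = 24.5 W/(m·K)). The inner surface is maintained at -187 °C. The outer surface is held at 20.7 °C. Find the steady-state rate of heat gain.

Q = 4πk·ΔT/(1/r₁ − 1/r₂) = 4π × 24.5 × 207.7 / (1/0.100 − 1/0.127) = 30100 W

Q = 30.1 kW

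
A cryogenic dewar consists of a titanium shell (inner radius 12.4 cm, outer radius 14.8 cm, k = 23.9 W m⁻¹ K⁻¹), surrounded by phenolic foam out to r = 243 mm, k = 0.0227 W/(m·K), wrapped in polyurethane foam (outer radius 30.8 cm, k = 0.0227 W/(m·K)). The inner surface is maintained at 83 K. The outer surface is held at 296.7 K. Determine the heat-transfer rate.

Resistance network (inner→outer):
  R_titanium = (1/0.124 − 1/0.148)/(4πk) = 1.308/(4π·23.9) = 0.004354 K/W
  R_phenolic foam = (1/0.148 − 1/0.243)/(4πk) = 2.642/(4π·0.0227) = 9.260 K/W
  R_polyurethane foam = (1/0.243 − 1/0.308)/(4πk) = 0.8685/(4π·0.0227) = 3.045 K/W
ΣR = 0.004354 + 9.260 + 3.045 = 12.31 K/W
Q = ΔT/ΣR = (83 K − 296.7 K)/12.31 = -17.4 W
(Negative Q ⇒ heat flows inward; heat gain = 17.4 W.)

Q = 17.4 W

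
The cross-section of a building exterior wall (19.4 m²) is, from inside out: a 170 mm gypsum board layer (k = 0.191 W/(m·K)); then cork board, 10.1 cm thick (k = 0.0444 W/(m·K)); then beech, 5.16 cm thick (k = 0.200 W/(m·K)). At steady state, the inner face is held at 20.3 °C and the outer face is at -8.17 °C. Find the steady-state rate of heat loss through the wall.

Q = 161 W

Resistance network (inner→outer):
  R_gypsum board = L/(kA) = 0.170/(0.191·19.4) = 0.04588 K/W
  R_cork board = L/(kA) = 0.101/(0.0444·19.4) = 0.1173 K/W
  R_beech = L/(kA) = 0.0516/(0.200·19.4) = 0.01330 K/W
ΣR = 0.04588 + 0.1173 + 0.01330 = 0.1765 K/W
Q = ΔT/ΣR = (20.3 °C − -8.17 °C)/0.1765 = 161 W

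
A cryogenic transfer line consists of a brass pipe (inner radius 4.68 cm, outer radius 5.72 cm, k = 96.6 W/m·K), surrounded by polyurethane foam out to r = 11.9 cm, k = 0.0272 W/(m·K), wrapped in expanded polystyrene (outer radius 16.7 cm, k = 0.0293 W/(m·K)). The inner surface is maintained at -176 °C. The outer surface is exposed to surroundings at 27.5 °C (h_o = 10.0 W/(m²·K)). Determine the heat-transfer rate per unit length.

Q' = 32.7 W/m

Resistance network (inner→outer):
  R'_brass = ln(0.0572/0.0468)/(2πk) = 0.2007/(2π·96.6) = 3.306×10^-4 m·K/W
  R'_polyurethane foam = ln(0.119/0.0572)/(2πk) = 0.7326/(2π·0.0272) = 4.286 m·K/W
  R'_expanded polystyrene = ln(0.167/0.119)/(2πk) = 0.3389/(2π·0.0293) = 1.841 m·K/W
  R'_conv,out = 1/(2πr h) = 1/(2π·0.167·10.0) = 0.09530 m·K/W
ΣR = 3.306×10^-4 + 4.286 + 1.841 + 0.09530 = 6.223 m·K/W
Q' = ΔT/ΣR = (-176 °C − 27.5 °C)/6.223 = -32.7 W/m
(Negative Q' ⇒ heat flows inward; heat gain = 32.7 W/m.)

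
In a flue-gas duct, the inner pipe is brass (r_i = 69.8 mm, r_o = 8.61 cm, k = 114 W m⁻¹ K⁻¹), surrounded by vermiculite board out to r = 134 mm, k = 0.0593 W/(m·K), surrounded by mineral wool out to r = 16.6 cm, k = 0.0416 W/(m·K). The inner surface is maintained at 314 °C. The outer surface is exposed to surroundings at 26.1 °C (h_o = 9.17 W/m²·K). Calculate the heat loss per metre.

Series thermal resistances, inner to outer:
  R'_brass = ln(0.0861/0.0698)/(2πk) = 0.2099/(2π·114) = 2.930×10^-4 m·K/W
  R'_vermiculite board = ln(0.134/0.0861)/(2πk) = 0.4423/(2π·0.0593) = 1.187 m·K/W
  R'_mineral wool = ln(0.166/0.134)/(2πk) = 0.2141/(2π·0.0416) = 0.8193 m·K/W
  R'_conv,out = 1/(2πr h) = 1/(2π·0.166·9.17) = 0.1046 m·K/W
ΣR = 2.930×10^-4 + 1.187 + 0.8193 + 0.1046 = 2.111 m·K/W
Q' = ΔT/ΣR = (314 °C − 26.1 °C)/2.111 = 136 W/m

Q' = 136 W/m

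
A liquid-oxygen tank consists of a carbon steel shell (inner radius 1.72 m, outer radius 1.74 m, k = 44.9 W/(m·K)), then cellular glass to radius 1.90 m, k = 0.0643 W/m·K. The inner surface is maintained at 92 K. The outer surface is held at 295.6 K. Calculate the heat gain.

Q = 3.40 kW

Treat each layer as a resistance in series:
  R_carbon steel = (1/1.72 − 1/1.74)/(4πk) = 0.006683/(4π·44.9) = 1.184×10^-5 K/W
  R_cellular glass = (1/1.74 − 1/1.90)/(4πk) = 0.04840/(4π·0.0643) = 0.05990 K/W
ΣR = 1.184×10^-5 + 0.05990 = 0.05991 K/W
Q = ΔT/ΣR = (92 K − 295.6 K)/0.05991 = -3400 W
(Negative Q ⇒ heat flows inward; heat gain = 3400 W.)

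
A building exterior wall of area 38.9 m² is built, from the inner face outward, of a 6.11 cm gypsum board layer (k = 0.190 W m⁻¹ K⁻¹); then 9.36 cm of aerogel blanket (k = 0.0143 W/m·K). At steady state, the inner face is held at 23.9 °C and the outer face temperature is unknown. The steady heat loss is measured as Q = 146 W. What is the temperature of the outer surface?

T_out = -1.87 °C

Series resistances:
  R_gypsum board = L/(kA) = 0.0611/(0.190·38.9) = 0.008267 K/W
  R_aerogel blanket = L/(kA) = 0.0936/(0.0143·38.9) = 0.1683 K/W
ΣR = 0.1765 K/W
ΔT = Q·ΣR = 146 × 0.1765 = 25.77 K
Heat flows outward, so T_out = T_in − ΔT = 23.9 − 25.77 = -1.87 °C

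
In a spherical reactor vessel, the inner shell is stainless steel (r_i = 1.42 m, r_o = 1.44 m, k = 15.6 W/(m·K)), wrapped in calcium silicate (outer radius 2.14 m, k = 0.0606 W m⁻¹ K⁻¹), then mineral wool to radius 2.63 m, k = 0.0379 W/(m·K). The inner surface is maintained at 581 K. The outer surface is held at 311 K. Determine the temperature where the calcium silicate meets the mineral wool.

T = 414 K

Treat each layer as a resistance in series:
  R_stainless steel = (1/1.42 − 1/1.44)/(4πk) = 0.009781/(4π·15.6) = 4.989×10^-5 K/W
  R_calcium silicate = (1/1.44 − 1/2.14)/(4πk) = 0.2272/(4π·0.0606) = 0.2983 K/W
  R_mineral wool = (1/2.14 − 1/2.63)/(4πk) = 0.08706/(4π·0.0379) = 0.1828 K/W
ΣR = 4.989×10^-5 + 0.2983 + 0.1828 = 0.4811 K/W
Q = ΔT/ΣR = (581 K − 311 K)/0.4811 = 561.2 W
From the inner boundary to the calcium silicate/mineral wool interface, ΣR_partial = 0.2983 K/W.
T_interface = T_in − Q·ΣR_partial = 581 K − (561.2)(0.2983) = 414 K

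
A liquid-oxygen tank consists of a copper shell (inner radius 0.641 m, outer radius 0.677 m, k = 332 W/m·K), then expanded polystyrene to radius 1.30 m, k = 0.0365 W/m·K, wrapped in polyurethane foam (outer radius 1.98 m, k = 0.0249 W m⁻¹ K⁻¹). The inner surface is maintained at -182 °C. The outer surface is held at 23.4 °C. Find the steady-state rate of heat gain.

Treat each layer as a resistance in series:
  R_copper = (1/0.641 − 1/0.677)/(4πk) = 0.08296/(4π·332) = 1.988×10^-5 K/W
  R_expanded polystyrene = (1/0.677 − 1/1.30)/(4πk) = 0.7079/(4π·0.0365) = 1.543 K/W
  R_polyurethane foam = (1/1.30 − 1/1.98)/(4πk) = 0.2642/(4π·0.0249) = 0.8443 K/W
ΣR = 1.988×10^-5 + 1.543 + 0.8443 = 2.387 K/W
Q = ΔT/ΣR = (-182 °C − 23.4 °C)/2.387 = -86.0 W
(Negative Q ⇒ heat flows inward; heat gain = 86.0 W.)

Q = 86.0 W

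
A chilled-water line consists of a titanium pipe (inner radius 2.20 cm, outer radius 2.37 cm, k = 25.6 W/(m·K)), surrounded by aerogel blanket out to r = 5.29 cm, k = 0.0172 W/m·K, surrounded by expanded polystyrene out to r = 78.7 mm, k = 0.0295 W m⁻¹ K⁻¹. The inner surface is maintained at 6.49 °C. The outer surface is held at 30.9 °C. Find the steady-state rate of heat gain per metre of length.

Q' = 2.55 W/m

Treat each layer as a resistance in series:
  R'_titanium = ln(0.0237/0.0220)/(2πk) = 0.07443/(2π·25.6) = 4.627×10^-4 m·K/W
  R'_aerogel blanket = ln(0.0529/0.0237)/(2πk) = 0.8029/(2π·0.0172) = 7.430 m·K/W
  R'_expanded polystyrene = ln(0.0787/0.0529)/(2πk) = 0.3972/(2π·0.0295) = 2.143 m·K/W
ΣR = 4.627×10^-4 + 7.430 + 2.143 = 9.573 m·K/W
Q' = ΔT/ΣR = (6.49 °C − 30.9 °C)/9.573 = -2.55 W/m
(Negative Q' ⇒ heat flows inward; heat gain = 2.55 W/m.)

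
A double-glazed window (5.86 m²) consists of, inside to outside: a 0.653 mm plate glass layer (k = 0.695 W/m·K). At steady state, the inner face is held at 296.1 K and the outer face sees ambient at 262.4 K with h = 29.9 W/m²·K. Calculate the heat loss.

Q = 5.74 kW

Treat each layer as a resistance in series:
  R_plate glass = L/(kA) = 6.53×10^-4/(0.695·5.86) = 1.603×10^-4 K/W
  R_conv,out = 1/(hA) = 1/(29.9·5.86) = 0.005707 K/W
ΣR = 1.603×10^-4 + 0.005707 = 0.005867 K/W
Q = ΔT/ΣR = (296.1 K − 262.4 K)/0.005867 = 5740 W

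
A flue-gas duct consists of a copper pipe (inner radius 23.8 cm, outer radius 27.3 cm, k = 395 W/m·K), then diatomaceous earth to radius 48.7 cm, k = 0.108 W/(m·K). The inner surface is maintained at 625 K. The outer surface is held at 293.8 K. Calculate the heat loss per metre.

Series thermal resistances, inner to outer:
  R'_copper = ln(0.273/0.238)/(2πk) = 0.1372/(2π·395) = 5.528×10^-5 m·K/W
  R'_diatomaceous earth = ln(0.487/0.273)/(2πk) = 0.5788/(2π·0.108) = 0.8529 m·K/W
ΣR = 5.528×10^-5 + 0.8529 = 0.8530 m·K/W
Q' = ΔT/ΣR = (625 K − 293.8 K)/0.8530 = 388 W/m

Q' = 388 W/m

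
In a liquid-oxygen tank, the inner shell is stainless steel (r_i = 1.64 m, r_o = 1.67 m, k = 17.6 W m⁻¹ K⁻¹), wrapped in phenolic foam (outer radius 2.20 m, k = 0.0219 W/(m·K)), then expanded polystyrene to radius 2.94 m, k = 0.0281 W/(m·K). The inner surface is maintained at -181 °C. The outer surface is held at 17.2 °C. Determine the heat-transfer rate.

Q = 234 W

Series thermal resistances, inner to outer:
  R_stainless steel = (1/1.64 − 1/1.67)/(4πk) = 0.01095/(4π·17.6) = 4.953×10^-5 K/W
  R_phenolic foam = (1/1.67 − 1/2.20)/(4πk) = 0.1443/(4π·0.0219) = 0.5242 K/W
  R_expanded polystyrene = (1/2.20 − 1/2.94)/(4πk) = 0.1144/(4π·0.0281) = 0.3240 K/W
ΣR = 4.953×10^-5 + 0.5242 + 0.3240 = 0.8482 K/W
Q = ΔT/ΣR = (-181 °C − 17.2 °C)/0.8482 = -234 W
(Negative Q ⇒ heat flows inward; heat gain = 234 W.)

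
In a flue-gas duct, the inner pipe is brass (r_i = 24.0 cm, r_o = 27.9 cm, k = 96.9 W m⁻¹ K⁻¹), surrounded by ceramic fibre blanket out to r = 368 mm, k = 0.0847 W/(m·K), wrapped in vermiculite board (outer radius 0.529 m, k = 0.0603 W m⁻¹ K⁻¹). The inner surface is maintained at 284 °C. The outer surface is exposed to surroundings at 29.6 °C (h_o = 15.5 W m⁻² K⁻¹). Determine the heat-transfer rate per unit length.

Q' = 170 W/m

Series thermal resistances, inner to outer:
  R'_brass = ln(0.279/0.240)/(2πk) = 0.1506/(2π·96.9) = 2.473×10^-4 m·K/W
  R'_ceramic fibre blanket = ln(0.368/0.279)/(2πk) = 0.2769/(2π·0.0847) = 0.5203 m·K/W
  R'_vermiculite board = ln(0.529/0.368)/(2πk) = 0.3629/(2π·0.0603) = 0.9578 m·K/W
  R'_conv,out = 1/(2πr h) = 1/(2π·0.529·15.5) = 0.01941 m·K/W
ΣR = 2.473×10^-4 + 0.5203 + 0.9578 + 0.01941 = 1.498 m·K/W
Q' = ΔT/ΣR = (284 °C − 29.6 °C)/1.498 = 170 W/m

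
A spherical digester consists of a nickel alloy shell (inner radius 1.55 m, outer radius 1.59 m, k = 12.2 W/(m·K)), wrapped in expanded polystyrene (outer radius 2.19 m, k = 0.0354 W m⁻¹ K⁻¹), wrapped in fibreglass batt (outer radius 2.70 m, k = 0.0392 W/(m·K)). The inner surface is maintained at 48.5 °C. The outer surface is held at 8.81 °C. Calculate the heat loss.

Treat each layer as a resistance in series:
  R_nickel alloy = (1/1.55 − 1/1.59)/(4πk) = 0.01623/(4π·12.2) = 1.059×10^-4 K/W
  R_expanded polystyrene = (1/1.59 − 1/2.19)/(4πk) = 0.1723/(4π·0.0354) = 0.3873 K/W
  R_fibreglass batt = (1/2.19 − 1/2.70)/(4πk) = 0.08625/(4π·0.0392) = 0.1751 K/W
ΣR = 1.059×10^-4 + 0.3873 + 0.1751 = 0.5625 K/W
Q = ΔT/ΣR = (48.5 °C − 8.81 °C)/0.5625 = 70.6 W

Q = 70.6 W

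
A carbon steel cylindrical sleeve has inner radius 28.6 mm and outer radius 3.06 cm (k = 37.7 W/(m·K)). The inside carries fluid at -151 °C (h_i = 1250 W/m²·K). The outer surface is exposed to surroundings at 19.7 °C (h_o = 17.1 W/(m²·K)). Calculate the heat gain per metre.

Series thermal resistances, inner to outer:
  R'_conv,in = 1/(2πr h) = 1/(2π·0.0286·1250) = 0.004452 m·K/W
  R'_carbon steel = ln(0.0306/0.0286)/(2πk) = 0.06759/(2π·37.7) = 2.854×10^-4 m·K/W
  R'_conv,out = 1/(2πr h) = 1/(2π·0.0306·17.1) = 0.3042 m·K/W
ΣR = 0.004452 + 2.854×10^-4 + 0.3042 = 0.3089 m·K/W
Q' = ΔT/ΣR = (-151 °C − 19.7 °C)/0.3089 = -553 W/m
(Negative Q' ⇒ heat flows inward; heat gain = 553 W/m.)

Q' = 553 W/m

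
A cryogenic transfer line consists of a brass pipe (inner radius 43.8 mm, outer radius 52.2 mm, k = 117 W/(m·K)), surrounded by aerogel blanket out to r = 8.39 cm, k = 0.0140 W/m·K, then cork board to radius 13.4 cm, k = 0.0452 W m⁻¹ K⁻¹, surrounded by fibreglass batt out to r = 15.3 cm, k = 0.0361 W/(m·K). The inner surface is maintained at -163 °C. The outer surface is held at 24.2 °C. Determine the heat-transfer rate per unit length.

Treat each layer as a resistance in series:
  R'_brass = ln(0.0522/0.0438)/(2πk) = 0.1754/(2π·117) = 2.387×10^-4 m·K/W
  R'_aerogel blanket = ln(0.0839/0.0522)/(2πk) = 0.4745/(2π·0.0140) = 5.395 m·K/W
  R'_cork board = ln(0.134/0.0839)/(2πk) = 0.4682/(2π·0.0452) = 1.649 m·K/W
  R'_fibreglass batt = ln(0.153/0.134)/(2πk) = 0.1326/(2π·0.0361) = 0.5846 m·K/W
ΣR = 2.387×10^-4 + 5.395 + 1.649 + 0.5846 = 7.629 m·K/W
Q' = ΔT/ΣR = (-163 °C − 24.2 °C)/7.629 = -24.5 W/m
(Negative Q' ⇒ heat flows inward; heat gain = 24.5 W/m.)

Q' = 24.5 W/m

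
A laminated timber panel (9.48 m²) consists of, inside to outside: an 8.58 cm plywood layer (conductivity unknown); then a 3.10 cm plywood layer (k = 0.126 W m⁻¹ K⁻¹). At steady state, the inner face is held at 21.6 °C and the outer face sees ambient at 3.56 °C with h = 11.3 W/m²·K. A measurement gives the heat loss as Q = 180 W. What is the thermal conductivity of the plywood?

ΣR = ΔT/Q = |21.6 − 3.56|/180 = 0.1002 K/W
Known resistances:
  R_plywood = L/(kA) = 0.0310/(0.126·9.48) = 0.02595 K/W
  R_conv,out = 1/(hA) = 1/(11.3·9.48) = 0.009335 K/W
R_plywood = ΣR − ΣR_known = 0.1002 − 0.03528 = 0.06492 K/W
L/(kA) = 0.06492 ⇒ k = 0.0858/(0.06492·9.48) = 0.139 W/m·K

k = 0.139 W/m·K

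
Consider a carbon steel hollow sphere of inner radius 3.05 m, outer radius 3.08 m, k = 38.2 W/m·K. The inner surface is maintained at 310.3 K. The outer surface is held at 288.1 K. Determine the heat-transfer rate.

Q = 4πk·ΔT/(1/r₁ − 1/r₂) = 4π × 38.2 × 22.2 / (1/3.05 − 1/3.08) = 3.34×10^6 W

Q = 3.34×10^6 W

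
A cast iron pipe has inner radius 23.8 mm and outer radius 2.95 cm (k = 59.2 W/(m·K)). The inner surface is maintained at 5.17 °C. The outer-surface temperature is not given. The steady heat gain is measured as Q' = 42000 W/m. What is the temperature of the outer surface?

Series resistances:
  R'_cast iron = ln(0.0295/0.0238)/(2πk) = 0.2147/(2π·59.2) = 5.772×10^-4 m·K/W
ΣR = 5.772×10^-4 m·K/W
ΔT = Q'·ΣR = 42000 × 5.772×10^-4 = 24.24 K
Heat flows inward, so T_out = T_in + ΔT = 5.17 + 24.24 = 29.4 °C

T_out = 29.4 °C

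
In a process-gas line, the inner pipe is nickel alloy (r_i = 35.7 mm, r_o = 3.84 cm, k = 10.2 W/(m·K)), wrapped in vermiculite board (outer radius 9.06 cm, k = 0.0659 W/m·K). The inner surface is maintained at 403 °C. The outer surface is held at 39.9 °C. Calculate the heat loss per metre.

Q' = 175 W/m

Treat each layer as a resistance in series:
  R'_nickel alloy = ln(0.0384/0.0357)/(2πk) = 0.07291/(2π·10.2) = 0.001138 m·K/W
  R'_vermiculite board = ln(0.0906/0.0384)/(2πk) = 0.8584/(2π·0.0659) = 2.073 m·K/W
ΣR = 0.001138 + 2.073 = 2.074 m·K/W
Q' = ΔT/ΣR = (403 °C − 39.9 °C)/2.074 = 175 W/m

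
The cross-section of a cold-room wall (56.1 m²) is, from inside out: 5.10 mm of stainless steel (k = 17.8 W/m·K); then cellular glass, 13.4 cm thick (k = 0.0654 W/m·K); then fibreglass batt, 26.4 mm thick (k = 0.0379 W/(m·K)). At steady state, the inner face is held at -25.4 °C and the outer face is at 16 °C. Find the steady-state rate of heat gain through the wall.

Series thermal resistances, inner to outer:
  R_stainless steel = L/(kA) = 0.00510/(17.8·56.1) = 5.107×10^-6 K/W
  R_cellular glass = L/(kA) = 0.134/(0.0654·56.1) = 0.03652 K/W
  R_fibreglass batt = L/(kA) = 0.0264/(0.0379·56.1) = 0.01242 K/W
ΣR = 5.107×10^-6 + 0.03652 + 0.01242 = 0.04895 K/W
Q = ΔT/ΣR = (-25.4 °C − 16 °C)/0.04895 = -846 W
(Negative Q ⇒ heat flows inward; heat gain = 846 W.)

Q = 846 W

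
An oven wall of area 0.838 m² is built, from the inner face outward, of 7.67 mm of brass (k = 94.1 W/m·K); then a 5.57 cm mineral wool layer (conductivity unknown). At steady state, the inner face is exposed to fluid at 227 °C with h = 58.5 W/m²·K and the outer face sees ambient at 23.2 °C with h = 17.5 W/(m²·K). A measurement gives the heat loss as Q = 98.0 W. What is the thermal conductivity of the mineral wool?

k = 0.0334 W/m·K

ΣR = ΔT/Q = |227 − 23.2|/98.0 = 2.080 K/W
Known resistances:
  R_conv,in = 1/(hA) = 1/(58.5·0.838) = 0.02040 K/W
  R_brass = L/(kA) = 0.00767/(94.1·0.838) = 9.727×10^-5 K/W
  R_conv,out = 1/(hA) = 1/(17.5·0.838) = 0.06819 K/W
R_mineral wool = ΣR − ΣR_known = 2.080 − 0.08869 = 1.991 K/W
L/(kA) = 1.991 ⇒ k = 0.0557/(1.991·0.838) = 0.0334 W/m·K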